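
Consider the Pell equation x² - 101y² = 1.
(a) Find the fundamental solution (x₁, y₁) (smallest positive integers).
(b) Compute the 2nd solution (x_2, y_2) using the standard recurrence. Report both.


Step 1: Find the fundamental solution (x₁, y₁) of x² - 101y² = 1.
  Expand √101 as a continued fraction. a₀ = ⌊√101⌋ = 10; iterate m_{k+1} = d_k·a_k − m_k, d_{k+1} = (101 − m_{k+1}²)/d_k, a_{k+1} = ⌊(a₀ + m_{k+1})/d_{k+1}⌋ (starting m₀ = 0, d₀ = 1), with convergents p_k = a_k·p_{k-1} + p_{k-2}, q_k = a_k·q_{k-1} + q_{k-2} (p₋₁ = 1, q₋₁ = 0):
  k = 0: a₀ = 10; p₀/q₀ = 10/1; p₀² − 101·q₀² = 100 − 101 = -1.
  k = 1: m = 10, d = 1, a = ⌊(10 + 10)/1⌋ = 20; p/q = (20·10 + 1)/(20·1 + 0) = 201/20; p² − 101·q² = 40401 − 40400 = 1.
  The first convergent with p² − 101·q² = 1 gives the fundamental solution (x₁, y₁) = (201, 20).
Step 2: Apply the recurrence (x_{n+1}, y_{n+1}) = (x₁x_n + 101y₁y_n, x₁y_n + y₁x_n) repeatedly.
  From (x_1, y_1) = (201, 20): x_2 = 201·201 + 101·20·20 = 80801; y_2 = 201·20 + 20·201 = 8040.
Step 3: Verify x_2² - 101·y_2² = 6528801601 - 6528801600 = 1 (should be 1). ✓

(x_1, y_1) = (201, 20); (x_2, y_2) = (80801, 8040).


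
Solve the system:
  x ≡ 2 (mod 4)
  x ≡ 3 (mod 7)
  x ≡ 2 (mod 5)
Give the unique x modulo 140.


Moduli 4, 7, 5 are pairwise coprime; by CRT there is a unique solution modulo M = 4 · 7 · 5 = 140.
Solve pairwise, accumulating the modulus:
  Start with x ≡ 2 (mod 4).
  Combine with x ≡ 3 (mod 7): since gcd(4, 7) = 1, we get a unique residue mod 28.
    Write x = 2 + 4·t and substitute into x ≡ 3 (mod 7): 4·t ≡ 3 − 2 = 1 (mod 7).
    The inverse of 4 mod 7 is 2 (since 4·2 = 8 = 1·7 + 1), so t ≡ 2·1 = 2 ≡ 2 (mod 7).
    Then x = 2 + 4·2 = 10, valid modulo lcm(4, 7) = 28: x ≡ 10 (mod 28).
  Combine with x ≡ 2 (mod 5): since gcd(28, 5) = 1, we get a unique residue mod 140.
    Write x = 10 + 28·t and substitute into x ≡ 2 (mod 5): 28·t ≡ 2 − 10 = -8 (mod 5).
    Reduce coefficients mod 5: 3·t ≡ 2 (mod 5).
    The inverse of 3 mod 5 is 2 (since 3·2 = 6 = 1·5 + 1), so t ≡ 2·2 = 4 ≡ 4 (mod 5).
    Then x = 10 + 28·4 = 122, valid modulo lcm(28, 5) = 140: x ≡ 122 (mod 140).
Verify: 122 mod 4 = 2 ✓, 122 mod 7 = 3 ✓, 122 mod 5 = 2 ✓.

x ≡ 122 (mod 140).


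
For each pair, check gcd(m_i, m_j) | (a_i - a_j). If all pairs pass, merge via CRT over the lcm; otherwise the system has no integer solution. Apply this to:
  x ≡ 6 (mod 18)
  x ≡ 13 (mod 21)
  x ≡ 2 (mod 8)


Moduli 18, 21, 8 are not pairwise coprime, so CRT works modulo lcm(m_i) when all pairwise compatibility conditions hold.
Pairwise compatibility: gcd(m_i, m_j) must divide a_i - a_j for every pair.
Merge one congruence at a time:
  Start: x ≡ 6 (mod 18).
  Combine with x ≡ 13 (mod 21): gcd(18, 21) = 3, and 13 - 6 = 7 is NOT divisible by 3.
    ⇒ system is inconsistent (no integer solution).

No solution (the system is inconsistent).


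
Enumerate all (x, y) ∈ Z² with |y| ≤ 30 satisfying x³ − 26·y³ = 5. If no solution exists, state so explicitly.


The equation is x³ - 26y³ = 5. For fixed y, x³ = 26·y³ + 5, so a solution requires the RHS to be a perfect cube.
Strategy: iterate y from -30 to 30, compute RHS = 26·y³ + 5, and check whether it is a (positive or negative) perfect cube.
Check small values of y:
  y = 0: RHS = 5 is not a perfect cube.
  y = 1: RHS = 31 is not a perfect cube.
  y = -1: RHS = -21 is not a perfect cube.
  y = 2: RHS = 213 is not a perfect cube.
  y = -2: RHS = -203 is not a perfect cube.
  y = 3: RHS = 707 is not a perfect cube.
  y = -3: RHS = -697 is not a perfect cube.
Continuing the search up to |y| = 30 finds no solutions either.
No (x, y) in the scanned range satisfies the equation.

No integer solutions with |y| ≤ 30.


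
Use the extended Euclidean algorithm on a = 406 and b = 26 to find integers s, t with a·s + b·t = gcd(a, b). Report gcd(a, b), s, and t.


Euclidean algorithm on (406, 26) — divide until remainder is 0:
  406 = 15 · 26 + 16
  26 = 1 · 16 + 10
  16 = 1 · 10 + 6
  10 = 1 · 6 + 4
  6 = 1 · 4 + 2
  4 = 2 · 2 + 0
gcd(406, 26) = 2.
Track Bezout coefficients alongside the remainders: start with r₀ = 406 = a·1 + b·0 (s = 1, t = 0) and r₁ = 26 = a·0 + b·1 (s = 0, t = 1); each new remainder r_{k+1} = r_{k-1} − q_k·r_k inherits s_{k+1} = s_{k-1} − q_k·s_k, t_{k+1} = t_{k-1} − q_k·t_k, so r_k = a·s_k + b·t_k at every step:
  q = 15: r = 16, s = 1 − 15·0 = 1, t = 0 − 15·1 = -15  (check: 406·1 + 26·(-15) = 16)
  q = 1: r = 10, s = 0 − 1·1 = -1, t = 1 − 1·(-15) = 16  (check: 406·(-1) + 26·16 = 10)
  q = 1: r = 6, s = 1 − 1·(-1) = 2, t = -15 − 1·16 = -31  (check: 406·2 + 26·(-31) = 6)
  q = 1: r = 4, s = -1 − 1·2 = -3, t = 16 − 1·(-31) = 47  (check: 406·(-3) + 26·47 = 4)
  q = 1: r = 2, s = 2 − 1·(-3) = 5, t = -31 − 1·47 = -78  (check: 406·5 + 26·(-78) = 2)
The row with r = 2 (the gcd) gives the Bezout coefficients s = 5, t = -78.
Result: 406 · (5) + 26 · (-78) = 2.

gcd(406, 26) = 2; s = 5, t = -78 (check: 406·5 + 26·(-78) = 2).


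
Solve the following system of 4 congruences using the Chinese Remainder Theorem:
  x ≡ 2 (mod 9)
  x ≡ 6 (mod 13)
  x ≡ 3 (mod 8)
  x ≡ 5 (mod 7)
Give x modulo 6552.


Product of moduli M = 9 · 13 · 8 · 7 = 6552.
Merge one congruence at a time:
  Start: x ≡ 2 (mod 9).
  Combine with x ≡ 6 (mod 13); new modulus lcm = 117.
    Write x = 2 + 9·t and substitute into x ≡ 6 (mod 13): 9·t ≡ 6 − 2 = 4 (mod 13).
    The inverse of 9 mod 13 is 3 (since 9·3 = 27 = 2·13 + 1), so t ≡ 3·4 = 12 ≡ 12 (mod 13).
    Then x = 2 + 9·12 = 110, valid modulo lcm(9, 13) = 117: x ≡ 110 (mod 117).
  Combine with x ≡ 3 (mod 8); new modulus lcm = 936.
    Write x = 110 + 117·t and substitute into x ≡ 3 (mod 8): 117·t ≡ 3 − 110 = -107 (mod 8).
    Reduce coefficients mod 8: 5·t ≡ 5 (mod 8).
    The inverse of 5 mod 8 is 5 (since 5·5 = 25 = 3·8 + 1), so t ≡ 5·5 = 25 ≡ 1 (mod 8).
    Then x = 110 + 117·1 = 227, valid modulo lcm(117, 8) = 936: x ≡ 227 (mod 936).
  Combine with x ≡ 5 (mod 7); new modulus lcm = 6552.
    Write x = 227 + 936·t and substitute into x ≡ 5 (mod 7): 936·t ≡ 5 − 227 = -222 (mod 7).
    Reduce coefficients mod 7: 5·t ≡ 2 (mod 7).
    The inverse of 5 mod 7 is 3 (since 5·3 = 15 = 2·7 + 1), so t ≡ 3·2 = 6 ≡ 6 (mod 7).
    Then x = 227 + 936·6 = 5843, valid modulo lcm(936, 7) = 6552: x ≡ 5843 (mod 6552).
Verify against each original: 5843 mod 9 = 2, 5843 mod 13 = 6, 5843 mod 8 = 3, 5843 mod 7 = 5.

x ≡ 5843 (mod 6552).


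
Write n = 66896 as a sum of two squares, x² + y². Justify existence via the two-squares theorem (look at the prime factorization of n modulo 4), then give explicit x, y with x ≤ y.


Step 1: Factor n = 66896 = 2^4 · 37 · 113.
Step 2: Check the mod-4 condition on each prime factor: 2 = 2 (special); 37 ≡ 1 (mod 4), exponent 1; 113 ≡ 1 (mod 4), exponent 1.
All primes ≡ 3 (mod 4) appear to even exponent (or don't appear), so by the two-squares theorem n IS expressible as a sum of two squares.
Step 3: Build a representation. Group n = k² · m with k = 4 and m = 37 · 113 = 4181 (a product of primes ≡ 1 (mod 4)); a representation of m scales to one of n via (k·x)² + (k·y)² = k²(x² + y²). Each prime p ≡ 1 (mod 4) is itself a sum of two squares; find a² by testing p − a² for a perfect square:
  37: 37 − 1² = 36 = 6² ⇒ 37 = 1² + 6².
  113: 113 − 1² = 112, 113 − 2² = 109, 113 − 3² = 104, 113 − 4² = 97, 113 − 5² = 88, 113 − 6² = 77, 113 − 7² = 64 = 8² ⇒ 113 = 7² + 8².
  Combine using the Brahmagupta–Fibonacci identity (a² + b²)(c² + d²) = (ac − bd)² + (ad + bc)² = (ac + bd)² + (ad − bc)²:
  37 · 113 = 4181: from (1² + 6²)(7² + 8²), take (1·7 − 6·8, 1·8 + 6·7) = (7 − 48, 8 + 42) = (-41, 50); dropping signs (only squares matter) gives (41, 50); check 41² + 50² = 1681 + 2500 = 4181 ✓.
  Scale by k = 4: (4·41, 4·50) = (164, 200).
Step 4: Order so x ≤ y and verify: 164² + 200² = 26896 + 40000 = 66896 = n. ✓

n = 66896 = 164² + 200² (one valid representation with x ≤ y).


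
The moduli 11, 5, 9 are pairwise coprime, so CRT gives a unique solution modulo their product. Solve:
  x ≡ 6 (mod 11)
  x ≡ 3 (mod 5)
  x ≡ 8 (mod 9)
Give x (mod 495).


Moduli 11, 5, 9 are pairwise coprime; by CRT there is a unique solution modulo M = 11 · 5 · 9 = 495.
Solve pairwise, accumulating the modulus:
  Start with x ≡ 6 (mod 11).
  Combine with x ≡ 3 (mod 5): since gcd(11, 5) = 1, we get a unique residue mod 55.
    Write x = 6 + 11·t and substitute into x ≡ 3 (mod 5): 11·t ≡ 3 − 6 = -3 (mod 5).
    Reduce coefficients mod 5: 1·t ≡ 2 (mod 5).
    So t ≡ 2 (mod 5).
    Then x = 6 + 11·2 = 28, valid modulo lcm(11, 5) = 55: x ≡ 28 (mod 55).
  Combine with x ≡ 8 (mod 9): since gcd(55, 9) = 1, we get a unique residue mod 495.
    Write x = 28 + 55·t and substitute into x ≡ 8 (mod 9): 55·t ≡ 8 − 28 = -20 (mod 9).
    Reduce coefficients mod 9: 1·t ≡ 7 (mod 9).
    So t ≡ 7 (mod 9).
    Then x = 28 + 55·7 = 413, valid modulo lcm(55, 9) = 495: x ≡ 413 (mod 495).
Verify: 413 mod 11 = 6 ✓, 413 mod 5 = 3 ✓, 413 mod 9 = 8 ✓.

x ≡ 413 (mod 495).


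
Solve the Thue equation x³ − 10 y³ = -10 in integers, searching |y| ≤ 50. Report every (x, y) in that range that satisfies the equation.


The equation is x³ - 10y³ = -10. For fixed y, x³ = 10·y³ − 10, so a solution requires the RHS to be a perfect cube.
Strategy: iterate y from -50 to 50, compute RHS = 10·y³ − 10, and check whether it is a (positive or negative) perfect cube.
Check small values of y:
  y = 0: RHS = -10 is not a perfect cube.
  y = 1: RHS = 0 = (0)³ ⇒ x = 0 works.
  y = -1: RHS = -20 is not a perfect cube.
  y = 2: RHS = 70 is not a perfect cube.
  y = -2: RHS = -90 is not a perfect cube.
  y = 3: RHS = 260 is not a perfect cube.
  y = -3: RHS = -280 is not a perfect cube.
Continuing the search up to |y| = 50 finds no further solutions beyond those listed.
Collected solutions: (0, 1).

Solutions (with |y| ≤ 50): (0, 1).


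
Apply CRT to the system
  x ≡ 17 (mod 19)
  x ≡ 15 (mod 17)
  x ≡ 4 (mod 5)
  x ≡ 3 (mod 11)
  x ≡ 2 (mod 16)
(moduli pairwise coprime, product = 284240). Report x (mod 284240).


Product of moduli M = 19 · 17 · 5 · 11 · 16 = 284240.
Merge one congruence at a time:
  Start: x ≡ 17 (mod 19).
  Combine with x ≡ 15 (mod 17); new modulus lcm = 323.
    Write x = 17 + 19·t and substitute into x ≡ 15 (mod 17): 19·t ≡ 15 − 17 = -2 (mod 17).
    Reduce coefficients mod 17: 2·t ≡ 15 (mod 17).
    The inverse of 2 mod 17 is 9 (since 2·9 = 18 = 1·17 + 1), so t ≡ 9·15 = 135 ≡ 16 (mod 17).
    Then x = 17 + 19·16 = 321, valid modulo lcm(19, 17) = 323: x ≡ 321 (mod 323).
  Combine with x ≡ 4 (mod 5); new modulus lcm = 1615.
    Write x = 321 + 323·t and substitute into x ≡ 4 (mod 5): 323·t ≡ 4 − 321 = -317 (mod 5).
    Reduce coefficients mod 5: 3·t ≡ 3 (mod 5).
    The inverse of 3 mod 5 is 2 (since 3·2 = 6 = 1·5 + 1), so t ≡ 2·3 = 6 ≡ 1 (mod 5).
    Then x = 321 + 323·1 = 644, valid modulo lcm(323, 5) = 1615: x ≡ 644 (mod 1615).
  Combine with x ≡ 3 (mod 11); new modulus lcm = 17765.
    Write x = 644 + 1615·t and substitute into x ≡ 3 (mod 11): 1615·t ≡ 3 − 644 = -641 (mod 11).
    Reduce coefficients mod 11: 9·t ≡ 8 (mod 11).
    The inverse of 9 mod 11 is 5 (since 9·5 = 45 = 4·11 + 1), so t ≡ 5·8 = 40 ≡ 7 (mod 11).
    Then x = 644 + 1615·7 = 11949, valid modulo lcm(1615, 11) = 17765: x ≡ 11949 (mod 17765).
  Combine with x ≡ 2 (mod 16); new modulus lcm = 284240.
    Write x = 11949 + 17765·t and substitute into x ≡ 2 (mod 16): 17765·t ≡ 2 − 11949 = -11947 (mod 16).
    Reduce coefficients mod 16: 5·t ≡ 5 (mod 16).
    The inverse of 5 mod 16 is 13 (since 5·13 = 65 = 4·16 + 1), so t ≡ 13·5 = 65 ≡ 1 (mod 16).
    Then x = 11949 + 17765·1 = 29714, valid modulo lcm(17765, 16) = 284240: x ≡ 29714 (mod 284240).
Verify against each original: 29714 mod 19 = 17, 29714 mod 17 = 15, 29714 mod 5 = 4, 29714 mod 11 = 3, 29714 mod 16 = 2.

x ≡ 29714 (mod 284240).


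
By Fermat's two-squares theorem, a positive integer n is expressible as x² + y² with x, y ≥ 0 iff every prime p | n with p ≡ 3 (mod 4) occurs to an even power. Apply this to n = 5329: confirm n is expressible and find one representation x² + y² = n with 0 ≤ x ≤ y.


Step 1: Factor n = 5329 = 73^2.
Step 2: Check the mod-4 condition on each prime factor: 73 ≡ 1 (mod 4), exponent 2.
All primes ≡ 3 (mod 4) appear to even exponent (or don't appear), so by the two-squares theorem n IS expressible as a sum of two squares.
Step 3: Build a representation. Here n = 73 · 73 is a product of primes ≡ 1 (mod 4). Each prime p ≡ 1 (mod 4) is itself a sum of two squares; find a² by testing p − a² for a perfect square:
  73: 73 − 1² = 72, 73 − 2² = 69, 73 − 3² = 64 = 8² ⇒ 73 = 3² + 8².
  Combine using the Brahmagupta–Fibonacci identity (a² + b²)(c² + d²) = (ac − bd)² + (ad + bc)² = (ac + bd)² + (ad − bc)²:
  73 · 73 = 5329: from (3² + 8²)(3² + 8²), take (3·3 − 8·8, 3·8 + 8·3) = (9 − 64, 24 + 24) = (-55, 48); dropping signs (only squares matter) gives (55, 48); check 55² + 48² = 3025 + 2304 = 5329 ✓.
Step 4: Order so x ≤ y and verify: 48² + 55² = 2304 + 3025 = 5329 = n. ✓

n = 5329 = 48² + 55² (one valid representation with x ≤ y).


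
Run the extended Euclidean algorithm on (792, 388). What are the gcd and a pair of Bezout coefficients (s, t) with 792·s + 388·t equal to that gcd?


Euclidean algorithm on (792, 388) — divide until remainder is 0:
  792 = 2 · 388 + 16
  388 = 24 · 16 + 4
  16 = 4 · 4 + 0
gcd(792, 388) = 4.
Track Bezout coefficients alongside the remainders: start with r₀ = 792 = a·1 + b·0 (s = 1, t = 0) and r₁ = 388 = a·0 + b·1 (s = 0, t = 1); each new remainder r_{k+1} = r_{k-1} − q_k·r_k inherits s_{k+1} = s_{k-1} − q_k·s_k, t_{k+1} = t_{k-1} − q_k·t_k, so r_k = a·s_k + b·t_k at every step:
  q = 2: r = 16, s = 1 − 2·0 = 1, t = 0 − 2·1 = -2  (check: 792·1 + 388·(-2) = 16)
  q = 24: r = 4, s = 0 − 24·1 = -24, t = 1 − 24·(-2) = 49  (check: 792·(-24) + 388·49 = 4)
The row with r = 4 (the gcd) gives the Bezout coefficients s = -24, t = 49.
Result: 792 · (-24) + 388 · (49) = 4.

gcd(792, 388) = 4; s = -24, t = 49 (check: 792·(-24) + 388·49 = 4).


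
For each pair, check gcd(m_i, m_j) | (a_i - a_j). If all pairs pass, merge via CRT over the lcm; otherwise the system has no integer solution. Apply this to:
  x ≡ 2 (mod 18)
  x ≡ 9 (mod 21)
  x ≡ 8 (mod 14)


Moduli 18, 21, 14 are not pairwise coprime, so CRT works modulo lcm(m_i) when all pairwise compatibility conditions hold.
Pairwise compatibility: gcd(m_i, m_j) must divide a_i - a_j for every pair.
Merge one congruence at a time:
  Start: x ≡ 2 (mod 18).
  Combine with x ≡ 9 (mod 21): gcd(18, 21) = 3, and 9 - 2 = 7 is NOT divisible by 3.
    ⇒ system is inconsistent (no integer solution).

No solution (the system is inconsistent).


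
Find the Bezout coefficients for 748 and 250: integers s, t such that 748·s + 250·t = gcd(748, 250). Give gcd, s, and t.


Euclidean algorithm on (748, 250) — divide until remainder is 0:
  748 = 2 · 250 + 248
  250 = 1 · 248 + 2
  248 = 124 · 2 + 0
gcd(748, 250) = 2.
Track Bezout coefficients alongside the remainders: start with r₀ = 748 = a·1 + b·0 (s = 1, t = 0) and r₁ = 250 = a·0 + b·1 (s = 0, t = 1); each new remainder r_{k+1} = r_{k-1} − q_k·r_k inherits s_{k+1} = s_{k-1} − q_k·s_k, t_{k+1} = t_{k-1} − q_k·t_k, so r_k = a·s_k + b·t_k at every step:
  q = 2: r = 248, s = 1 − 2·0 = 1, t = 0 − 2·1 = -2  (check: 748·1 + 250·(-2) = 248)
  q = 1: r = 2, s = 0 − 1·1 = -1, t = 1 − 1·(-2) = 3  (check: 748·(-1) + 250·3 = 2)
The row with r = 2 (the gcd) gives the Bezout coefficients s = -1, t = 3.
Result: 748 · (-1) + 250 · (3) = 2.

gcd(748, 250) = 2; s = -1, t = 3 (check: 748·(-1) + 250·3 = 2).


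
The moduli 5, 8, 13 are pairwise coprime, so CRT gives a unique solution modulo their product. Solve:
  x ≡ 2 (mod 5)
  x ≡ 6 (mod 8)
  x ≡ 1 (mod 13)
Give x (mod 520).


Moduli 5, 8, 13 are pairwise coprime; by CRT there is a unique solution modulo M = 5 · 8 · 13 = 520.
Solve pairwise, accumulating the modulus:
  Start with x ≡ 2 (mod 5).
  Combine with x ≡ 6 (mod 8): since gcd(5, 8) = 1, we get a unique residue mod 40.
    Write x = 2 + 5·t and substitute into x ≡ 6 (mod 8): 5·t ≡ 6 − 2 = 4 (mod 8).
    The inverse of 5 mod 8 is 5 (since 5·5 = 25 = 3·8 + 1), so t ≡ 5·4 = 20 ≡ 4 (mod 8).
    Then x = 2 + 5·4 = 22, valid modulo lcm(5, 8) = 40: x ≡ 22 (mod 40).
  Combine with x ≡ 1 (mod 13): since gcd(40, 13) = 1, we get a unique residue mod 520.
    Write x = 22 + 40·t and substitute into x ≡ 1 (mod 13): 40·t ≡ 1 − 22 = -21 (mod 13).
    Reduce coefficients mod 13: 1·t ≡ 5 (mod 13).
    So t ≡ 5 (mod 13).
    Then x = 22 + 40·5 = 222, valid modulo lcm(40, 13) = 520: x ≡ 222 (mod 520).
Verify: 222 mod 5 = 2 ✓, 222 mod 8 = 6 ✓, 222 mod 13 = 1 ✓.

x ≡ 222 (mod 520).


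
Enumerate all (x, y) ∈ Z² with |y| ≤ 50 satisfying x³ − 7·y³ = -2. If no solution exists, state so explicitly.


The equation is x³ - 7y³ = -2. For fixed y, x³ = 7·y³ − 2, so a solution requires the RHS to be a perfect cube.
Strategy: iterate y from -50 to 50, compute RHS = 7·y³ − 2, and check whether it is a (positive or negative) perfect cube.
Check small values of y:
  y = 0: RHS = -2 is not a perfect cube.
  y = 1: RHS = 5 is not a perfect cube.
  y = -1: RHS = -9 is not a perfect cube.
  y = 2: RHS = 54 is not a perfect cube.
  y = -2: RHS = -58 is not a perfect cube.
  y = 3: RHS = 187 is not a perfect cube.
  y = -3: RHS = -191 is not a perfect cube.
Continuing the search up to |y| = 50 finds no solutions either.
No (x, y) in the scanned range satisfies the equation.

No integer solutions with |y| ≤ 50.


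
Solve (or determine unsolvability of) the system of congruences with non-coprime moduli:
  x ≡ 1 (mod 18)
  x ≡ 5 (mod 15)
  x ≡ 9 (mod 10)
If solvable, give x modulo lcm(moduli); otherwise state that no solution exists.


Moduli 18, 15, 10 are not pairwise coprime, so CRT works modulo lcm(m_i) when all pairwise compatibility conditions hold.
Pairwise compatibility: gcd(m_i, m_j) must divide a_i - a_j for every pair.
Merge one congruence at a time:
  Start: x ≡ 1 (mod 18).
  Combine with x ≡ 5 (mod 15): gcd(18, 15) = 3, and 5 - 1 = 4 is NOT divisible by 3.
    ⇒ system is inconsistent (no integer solution).

No solution (the system is inconsistent).


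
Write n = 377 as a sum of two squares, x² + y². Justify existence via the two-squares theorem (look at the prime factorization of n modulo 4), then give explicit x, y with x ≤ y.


Step 1: Factor n = 377 = 13 · 29.
Step 2: Check the mod-4 condition on each prime factor: 13 ≡ 1 (mod 4), exponent 1; 29 ≡ 1 (mod 4), exponent 1.
All primes ≡ 3 (mod 4) appear to even exponent (or don't appear), so by the two-squares theorem n IS expressible as a sum of two squares.
Step 3: Build a representation. Here n = 13 · 29 is a product of primes ≡ 1 (mod 4). Each prime p ≡ 1 (mod 4) is itself a sum of two squares; find a² by testing p − a² for a perfect square:
  13: 13 − 1² = 12, 13 − 2² = 9 = 3² ⇒ 13 = 2² + 3².
  29: 29 − 1² = 28, 29 − 2² = 25 = 5² ⇒ 29 = 2² + 5².
  Combine using the Brahmagupta–Fibonacci identity (a² + b²)(c² + d²) = (ac − bd)² + (ad + bc)² = (ac + bd)² + (ad − bc)²:
  13 · 29 = 377: from (2² + 3²)(2² + 5²), take (2·2 − 3·5, 2·5 + 3·2) = (4 − 15, 10 + 6) = (-11, 16); dropping signs (only squares matter) gives (11, 16); check 11² + 16² = 121 + 256 = 377 ✓.
Step 4: Order so x ≤ y and verify: 11² + 16² = 121 + 256 = 377 = n. ✓

n = 377 = 11² + 16² (one valid representation with x ≤ y).


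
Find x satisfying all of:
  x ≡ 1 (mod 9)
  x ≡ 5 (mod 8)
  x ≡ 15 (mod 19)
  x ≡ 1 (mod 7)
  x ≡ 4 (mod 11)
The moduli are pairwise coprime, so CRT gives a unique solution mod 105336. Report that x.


Product of moduli M = 9 · 8 · 19 · 7 · 11 = 105336.
Merge one congruence at a time:
  Start: x ≡ 1 (mod 9).
  Combine with x ≡ 5 (mod 8); new modulus lcm = 72.
    Write x = 1 + 9·t and substitute into x ≡ 5 (mod 8): 9·t ≡ 5 − 1 = 4 (mod 8).
    Reduce coefficients mod 8: 1·t ≡ 4 (mod 8).
    So t ≡ 4 (mod 8).
    Then x = 1 + 9·4 = 37, valid modulo lcm(9, 8) = 72: x ≡ 37 (mod 72).
  Combine with x ≡ 15 (mod 19); new modulus lcm = 1368.
    Write x = 37 + 72·t and substitute into x ≡ 15 (mod 19): 72·t ≡ 15 − 37 = -22 (mod 19).
    Reduce coefficients mod 19: 15·t ≡ 16 (mod 19).
    The inverse of 15 mod 19 is 14 (since 15·14 = 210 = 11·19 + 1), so t ≡ 14·16 = 224 ≡ 15 (mod 19).
    Then x = 37 + 72·15 = 1117, valid modulo lcm(72, 19) = 1368: x ≡ 1117 (mod 1368).
  Combine with x ≡ 1 (mod 7); new modulus lcm = 9576.
    Write x = 1117 + 1368·t and substitute into x ≡ 1 (mod 7): 1368·t ≡ 1 − 1117 = -1116 (mod 7).
    Reduce coefficients mod 7: 3·t ≡ 4 (mod 7).
    The inverse of 3 mod 7 is 5 (since 3·5 = 15 = 2·7 + 1), so t ≡ 5·4 = 20 ≡ 6 (mod 7).
    Then x = 1117 + 1368·6 = 9325, valid modulo lcm(1368, 7) = 9576: x ≡ 9325 (mod 9576).
  Combine with x ≡ 4 (mod 11); new modulus lcm = 105336.
    Write x = 9325 + 9576·t and substitute into x ≡ 4 (mod 11): 9576·t ≡ 4 − 9325 = -9321 (mod 11).
    Reduce coefficients mod 11: 6·t ≡ 7 (mod 11).
    The inverse of 6 mod 11 is 2 (since 6·2 = 12 = 1·11 + 1), so t ≡ 2·7 = 14 ≡ 3 (mod 11).
    Then x = 9325 + 9576·3 = 38053, valid modulo lcm(9576, 11) = 105336: x ≡ 38053 (mod 105336).
Verify against each original: 38053 mod 9 = 1, 38053 mod 8 = 5, 38053 mod 19 = 15, 38053 mod 7 = 1, 38053 mod 11 = 4.

x ≡ 38053 (mod 105336).


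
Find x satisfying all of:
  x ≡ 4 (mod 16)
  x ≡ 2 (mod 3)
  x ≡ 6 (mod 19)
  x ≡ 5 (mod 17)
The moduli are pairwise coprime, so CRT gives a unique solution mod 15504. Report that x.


Product of moduli M = 16 · 3 · 19 · 17 = 15504.
Merge one congruence at a time:
  Start: x ≡ 4 (mod 16).
  Combine with x ≡ 2 (mod 3); new modulus lcm = 48.
    Write x = 4 + 16·t and substitute into x ≡ 2 (mod 3): 16·t ≡ 2 − 4 = -2 (mod 3).
    Reduce coefficients mod 3: 1·t ≡ 1 (mod 3).
    So t ≡ 1 (mod 3).
    Then x = 4 + 16·1 = 20, valid modulo lcm(16, 3) = 48: x ≡ 20 (mod 48).
  Combine with x ≡ 6 (mod 19); new modulus lcm = 912.
    Write x = 20 + 48·t and substitute into x ≡ 6 (mod 19): 48·t ≡ 6 − 20 = -14 (mod 19).
    Reduce coefficients mod 19: 10·t ≡ 5 (mod 19).
    The inverse of 10 mod 19 is 2 (since 10·2 = 20 = 1·19 + 1), so t ≡ 2·5 = 10 ≡ 10 (mod 19).
    Then x = 20 + 48·10 = 500, valid modulo lcm(48, 19) = 912: x ≡ 500 (mod 912).
  Combine with x ≡ 5 (mod 17); new modulus lcm = 15504.
    Write x = 500 + 912·t and substitute into x ≡ 5 (mod 17): 912·t ≡ 5 − 500 = -495 (mod 17).
    Reduce coefficients mod 17: 11·t ≡ 15 (mod 17).
    The inverse of 11 mod 17 is 14 (since 11·14 = 154 = 9·17 + 1), so t ≡ 14·15 = 210 ≡ 6 (mod 17).
    Then x = 500 + 912·6 = 5972, valid modulo lcm(912, 17) = 15504: x ≡ 5972 (mod 15504).
Verify against each original: 5972 mod 16 = 4, 5972 mod 3 = 2, 5972 mod 19 = 6, 5972 mod 17 = 5.

x ≡ 5972 (mod 15504).


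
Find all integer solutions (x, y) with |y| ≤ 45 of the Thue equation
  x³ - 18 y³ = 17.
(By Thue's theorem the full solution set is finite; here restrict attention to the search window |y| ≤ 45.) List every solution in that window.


The equation is x³ - 18y³ = 17. For fixed y, x³ = 18·y³ + 17, so a solution requires the RHS to be a perfect cube.
Strategy: iterate y from -45 to 45, compute RHS = 18·y³ + 17, and check whether it is a (positive or negative) perfect cube.
Check small values of y:
  y = 0: RHS = 17 is not a perfect cube.
  y = 1: RHS = 35 is not a perfect cube.
  y = -1: RHS = -1 = (-1)³ ⇒ x = -1 works.
  y = 2: RHS = 161 is not a perfect cube.
  y = -2: RHS = -127 is not a perfect cube.
  y = 3: RHS = 503 is not a perfect cube.
  y = -3: RHS = -469 is not a perfect cube.
Continuing the search up to |y| = 45 finds no further solutions beyond those listed.
Collected solutions: (-1, -1).

Solutions (with |y| ≤ 45): (-1, -1).


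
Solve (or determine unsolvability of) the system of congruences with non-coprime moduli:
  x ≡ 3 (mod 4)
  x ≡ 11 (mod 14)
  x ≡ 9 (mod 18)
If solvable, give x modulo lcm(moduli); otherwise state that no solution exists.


Moduli 4, 14, 18 are not pairwise coprime, so CRT works modulo lcm(m_i) when all pairwise compatibility conditions hold.
Pairwise compatibility: gcd(m_i, m_j) must divide a_i - a_j for every pair.
Merge one congruence at a time:
  Start: x ≡ 3 (mod 4).
  Combine with x ≡ 11 (mod 14): gcd(4, 14) = 2; 11 - 3 = 8, which IS divisible by 2, so compatible.
    Write x = 3 + 4·t and substitute into x ≡ 11 (mod 14): 4·t ≡ 11 − 3 = 8 (mod 14).
    Divide the congruence (and modulus) by g = 2: 2·t ≡ 4 (mod 7).
    The inverse of 2 mod 7 is 4 (since 2·4 = 8 = 1·7 + 1), so t ≡ 4·4 = 16 ≡ 2 (mod 7).
    Then x = 3 + 4·2 = 11, valid modulo lcm(4, 14) = 28: x ≡ 11 (mod 28).
  Combine with x ≡ 9 (mod 18): gcd(28, 18) = 2; 9 - 11 = -2, which IS divisible by 2, so compatible.
    Write x = 11 + 28·t and substitute into x ≡ 9 (mod 18): 28·t ≡ 9 − 11 = -2 (mod 18).
    Divide the congruence (and modulus) by g = 2: 14·t ≡ -1 (mod 9).
    Reduce coefficients mod 9: 5·t ≡ 8 (mod 9).
    The inverse of 5 mod 9 is 2 (since 5·2 = 10 = 1·9 + 1), so t ≡ 2·8 = 16 ≡ 7 (mod 9).
    Then x = 11 + 28·7 = 207, valid modulo lcm(28, 18) = 252: x ≡ 207 (mod 252).
Verify: 207 mod 4 = 3, 207 mod 14 = 11, 207 mod 18 = 9.

x ≡ 207 (mod 252).


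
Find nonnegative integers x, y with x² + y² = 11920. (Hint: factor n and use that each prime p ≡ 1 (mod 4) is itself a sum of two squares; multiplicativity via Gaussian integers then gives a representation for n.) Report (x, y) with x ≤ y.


Step 1: Factor n = 11920 = 2^4 · 5 · 149.
Step 2: Check the mod-4 condition on each prime factor: 2 = 2 (special); 5 ≡ 1 (mod 4), exponent 1; 149 ≡ 1 (mod 4), exponent 1.
All primes ≡ 3 (mod 4) appear to even exponent (or don't appear), so by the two-squares theorem n IS expressible as a sum of two squares.
Step 3: Build a representation. Group n = k² · m with k = 4 and m = 5 · 149 = 745 (a product of primes ≡ 1 (mod 4)); a representation of m scales to one of n via (k·x)² + (k·y)² = k²(x² + y²). Each prime p ≡ 1 (mod 4) is itself a sum of two squares; find a² by testing p − a² for a perfect square:
  5: 5 − 1² = 4 = 2² ⇒ 5 = 1² + 2².
  149: 149 − 1² = 148, 149 − 2² = 145, 149 − 3² = 140, 149 − 4² = 133, 149 − 5² = 124, 149 − 6² = 113, 149 − 7² = 100 = 10² ⇒ 149 = 7² + 10².
  Combine using the Brahmagupta–Fibonacci identity (a² + b²)(c² + d²) = (ac − bd)² + (ad + bc)² = (ac + bd)² + (ad − bc)²:
  5 · 149 = 745: from (1² + 2²)(7² + 10²), take (1·7 − 2·10, 1·10 + 2·7) = (7 − 20, 10 + 14) = (-13, 24); dropping signs (only squares matter) gives (13, 24); check 13² + 24² = 169 + 576 = 745 ✓.
  Scale by k = 4: (4·13, 4·24) = (52, 96).
Step 4: Order so x ≤ y and verify: 52² + 96² = 2704 + 9216 = 11920 = n. ✓

n = 11920 = 52² + 96² (one valid representation with x ≤ y).


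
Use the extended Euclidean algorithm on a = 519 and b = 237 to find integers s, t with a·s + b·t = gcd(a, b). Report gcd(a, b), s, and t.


Euclidean algorithm on (519, 237) — divide until remainder is 0:
  519 = 2 · 237 + 45
  237 = 5 · 45 + 12
  45 = 3 · 12 + 9
  12 = 1 · 9 + 3
  9 = 3 · 3 + 0
gcd(519, 237) = 3.
Track Bezout coefficients alongside the remainders: start with r₀ = 519 = a·1 + b·0 (s = 1, t = 0) and r₁ = 237 = a·0 + b·1 (s = 0, t = 1); each new remainder r_{k+1} = r_{k-1} − q_k·r_k inherits s_{k+1} = s_{k-1} − q_k·s_k, t_{k+1} = t_{k-1} − q_k·t_k, so r_k = a·s_k + b·t_k at every step:
  q = 2: r = 45, s = 1 − 2·0 = 1, t = 0 − 2·1 = -2  (check: 519·1 + 237·(-2) = 45)
  q = 5: r = 12, s = 0 − 5·1 = -5, t = 1 − 5·(-2) = 11  (check: 519·(-5) + 237·11 = 12)
  q = 3: r = 9, s = 1 − 3·(-5) = 16, t = -2 − 3·11 = -35  (check: 519·16 + 237·(-35) = 9)
  q = 1: r = 3, s = -5 − 1·16 = -21, t = 11 − 1·(-35) = 46  (check: 519·(-21) + 237·46 = 3)
The row with r = 3 (the gcd) gives the Bezout coefficients s = -21, t = 46.
Result: 519 · (-21) + 237 · (46) = 3.

gcd(519, 237) = 3; s = -21, t = 46 (check: 519·(-21) + 237·46 = 3).


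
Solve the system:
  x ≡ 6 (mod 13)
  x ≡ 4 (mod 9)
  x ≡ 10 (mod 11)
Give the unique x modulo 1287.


Moduli 13, 9, 11 are pairwise coprime; by CRT there is a unique solution modulo M = 13 · 9 · 11 = 1287.
Solve pairwise, accumulating the modulus:
  Start with x ≡ 6 (mod 13).
  Combine with x ≡ 4 (mod 9): since gcd(13, 9) = 1, we get a unique residue mod 117.
    Write x = 6 + 13·t and substitute into x ≡ 4 (mod 9): 13·t ≡ 4 − 6 = -2 (mod 9).
    Reduce coefficients mod 9: 4·t ≡ 7 (mod 9).
    The inverse of 4 mod 9 is 7 (since 4·7 = 28 = 3·9 + 1), so t ≡ 7·7 = 49 ≡ 4 (mod 9).
    Then x = 6 + 13·4 = 58, valid modulo lcm(13, 9) = 117: x ≡ 58 (mod 117).
  Combine with x ≡ 10 (mod 11): since gcd(117, 11) = 1, we get a unique residue mod 1287.
    Write x = 58 + 117·t and substitute into x ≡ 10 (mod 11): 117·t ≡ 10 − 58 = -48 (mod 11).
    Reduce coefficients mod 11: 7·t ≡ 7 (mod 11).
    The inverse of 7 mod 11 is 8 (since 7·8 = 56 = 5·11 + 1), so t ≡ 8·7 = 56 ≡ 1 (mod 11).
    Then x = 58 + 117·1 = 175, valid modulo lcm(117, 11) = 1287: x ≡ 175 (mod 1287).
Verify: 175 mod 13 = 6 ✓, 175 mod 9 = 4 ✓, 175 mod 11 = 10 ✓.

x ≡ 175 (mod 1287).


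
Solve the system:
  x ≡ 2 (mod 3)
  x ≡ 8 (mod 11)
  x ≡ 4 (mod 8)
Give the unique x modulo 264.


Moduli 3, 11, 8 are pairwise coprime; by CRT there is a unique solution modulo M = 3 · 11 · 8 = 264.
Solve pairwise, accumulating the modulus:
  Start with x ≡ 2 (mod 3).
  Combine with x ≡ 8 (mod 11): since gcd(3, 11) = 1, we get a unique residue mod 33.
    Write x = 2 + 3·t and substitute into x ≡ 8 (mod 11): 3·t ≡ 8 − 2 = 6 (mod 11).
    The inverse of 3 mod 11 is 4 (since 3·4 = 12 = 1·11 + 1), so t ≡ 4·6 = 24 ≡ 2 (mod 11).
    Then x = 2 + 3·2 = 8, valid modulo lcm(3, 11) = 33: x ≡ 8 (mod 33).
  Combine with x ≡ 4 (mod 8): since gcd(33, 8) = 1, we get a unique residue mod 264.
    Write x = 8 + 33·t and substitute into x ≡ 4 (mod 8): 33·t ≡ 4 − 8 = -4 (mod 8).
    Reduce coefficients mod 8: 1·t ≡ 4 (mod 8).
    So t ≡ 4 (mod 8).
    Then x = 8 + 33·4 = 140, valid modulo lcm(33, 8) = 264: x ≡ 140 (mod 264).
Verify: 140 mod 3 = 2 ✓, 140 mod 11 = 8 ✓, 140 mod 8 = 4 ✓.

x ≡ 140 (mod 264).


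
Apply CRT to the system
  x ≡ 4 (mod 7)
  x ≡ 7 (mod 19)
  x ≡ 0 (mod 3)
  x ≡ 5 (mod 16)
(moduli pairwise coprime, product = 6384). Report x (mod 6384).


Product of moduli M = 7 · 19 · 3 · 16 = 6384.
Merge one congruence at a time:
  Start: x ≡ 4 (mod 7).
  Combine with x ≡ 7 (mod 19); new modulus lcm = 133.
    Write x = 4 + 7·t and substitute into x ≡ 7 (mod 19): 7·t ≡ 7 − 4 = 3 (mod 19).
    The inverse of 7 mod 19 is 11 (since 7·11 = 77 = 4·19 + 1), so t ≡ 11·3 = 33 ≡ 14 (mod 19).
    Then x = 4 + 7·14 = 102, valid modulo lcm(7, 19) = 133: x ≡ 102 (mod 133).
  Combine with x ≡ 0 (mod 3); new modulus lcm = 399.
    Write x = 102 + 133·t and substitute into x ≡ 0 (mod 3): 133·t ≡ 0 − 102 = -102 (mod 3).
    Reduce coefficients mod 3: 1·t ≡ 0 (mod 3).
    So t ≡ 0 (mod 3).
    Then x = 102 + 133·0 = 102, valid modulo lcm(133, 3) = 399: x ≡ 102 (mod 399).
  Combine with x ≡ 5 (mod 16); new modulus lcm = 6384.
    Write x = 102 + 399·t and substitute into x ≡ 5 (mod 16): 399·t ≡ 5 − 102 = -97 (mod 16).
    Reduce coefficients mod 16: 15·t ≡ 15 (mod 16).
    The inverse of 15 mod 16 is 15 (since 15·15 = 225 = 14·16 + 1), so t ≡ 15·15 = 225 ≡ 1 (mod 16).
    Then x = 102 + 399·1 = 501, valid modulo lcm(399, 16) = 6384: x ≡ 501 (mod 6384).
Verify against each original: 501 mod 7 = 4, 501 mod 19 = 7, 501 mod 3 = 0, 501 mod 16 = 5.

x ≡ 501 (mod 6384).


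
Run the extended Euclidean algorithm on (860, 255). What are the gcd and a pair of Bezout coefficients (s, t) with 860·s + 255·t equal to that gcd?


Euclidean algorithm on (860, 255) — divide until remainder is 0:
  860 = 3 · 255 + 95
  255 = 2 · 95 + 65
  95 = 1 · 65 + 30
  65 = 2 · 30 + 5
  30 = 6 · 5 + 0
gcd(860, 255) = 5.
Track Bezout coefficients alongside the remainders: start with r₀ = 860 = a·1 + b·0 (s = 1, t = 0) and r₁ = 255 = a·0 + b·1 (s = 0, t = 1); each new remainder r_{k+1} = r_{k-1} − q_k·r_k inherits s_{k+1} = s_{k-1} − q_k·s_k, t_{k+1} = t_{k-1} − q_k·t_k, so r_k = a·s_k + b·t_k at every step:
  q = 3: r = 95, s = 1 − 3·0 = 1, t = 0 − 3·1 = -3  (check: 860·1 + 255·(-3) = 95)
  q = 2: r = 65, s = 0 − 2·1 = -2, t = 1 − 2·(-3) = 7  (check: 860·(-2) + 255·7 = 65)
  q = 1: r = 30, s = 1 − 1·(-2) = 3, t = -3 − 1·7 = -10  (check: 860·3 + 255·(-10) = 30)
  q = 2: r = 5, s = -2 − 2·3 = -8, t = 7 − 2·(-10) = 27  (check: 860·(-8) + 255·27 = 5)
The row with r = 5 (the gcd) gives the Bezout coefficients s = -8, t = 27.
Result: 860 · (-8) + 255 · (27) = 5.

gcd(860, 255) = 5; s = -8, t = 27 (check: 860·(-8) + 255·27 = 5).


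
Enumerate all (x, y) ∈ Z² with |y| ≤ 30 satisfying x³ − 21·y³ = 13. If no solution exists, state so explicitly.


The equation is x³ - 21y³ = 13. For fixed y, x³ = 21·y³ + 13, so a solution requires the RHS to be a perfect cube.
Strategy: iterate y from -30 to 30, compute RHS = 21·y³ + 13, and check whether it is a (positive or negative) perfect cube.
Check small values of y:
  y = 0: RHS = 13 is not a perfect cube.
  y = 1: RHS = 34 is not a perfect cube.
  y = -1: RHS = -8 = (-2)³ ⇒ x = -2 works.
  y = 2: RHS = 181 is not a perfect cube.
  y = -2: RHS = -155 is not a perfect cube.
  y = 3: RHS = 580 is not a perfect cube.
  y = -3: RHS = -554 is not a perfect cube.
Continuing, at y = -4: RHS = -1331 = (-11)³ ⇒ x = -11 works.
Searching the remaining y in |y| ≤ 30 finds no further solutions.
Collected solutions: (-2, -1), (-11, -4).

Solutions (with |y| ≤ 30): (-2, -1), (-11, -4).


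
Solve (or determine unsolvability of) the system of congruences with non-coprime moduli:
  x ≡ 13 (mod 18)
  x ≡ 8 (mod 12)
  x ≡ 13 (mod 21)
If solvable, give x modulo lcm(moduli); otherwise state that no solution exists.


Moduli 18, 12, 21 are not pairwise coprime, so CRT works modulo lcm(m_i) when all pairwise compatibility conditions hold.
Pairwise compatibility: gcd(m_i, m_j) must divide a_i - a_j for every pair.
Merge one congruence at a time:
  Start: x ≡ 13 (mod 18).
  Combine with x ≡ 8 (mod 12): gcd(18, 12) = 6, and 8 - 13 = -5 is NOT divisible by 6.
    ⇒ system is inconsistent (no integer solution).

No solution (the system is inconsistent).


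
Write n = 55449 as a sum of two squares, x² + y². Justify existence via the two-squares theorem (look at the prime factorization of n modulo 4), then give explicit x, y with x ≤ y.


Step 1: Factor n = 55449 = 3^2 · 61 · 101.
Step 2: Check the mod-4 condition on each prime factor: 3 ≡ 3 (mod 4), exponent 2 (must be even); 61 ≡ 1 (mod 4), exponent 1; 101 ≡ 1 (mod 4), exponent 1.
All primes ≡ 3 (mod 4) appear to even exponent (or don't appear), so by the two-squares theorem n IS expressible as a sum of two squares.
Step 3: Build a representation. Group n = k² · m with k = 3 and m = 61 · 101 = 6161 (a product of primes ≡ 1 (mod 4)); a representation of m scales to one of n via (k·x)² + (k·y)² = k²(x² + y²). Each prime p ≡ 1 (mod 4) is itself a sum of two squares; find a² by testing p − a² for a perfect square:
  61: 61 − 1² = 60, 61 − 2² = 57, 61 − 3² = 52, 61 − 4² = 45, 61 − 5² = 36 = 6² ⇒ 61 = 5² + 6².
  101: 101 − 1² = 100 = 10² ⇒ 101 = 1² + 10².
  Combine using the Brahmagupta–Fibonacci identity (a² + b²)(c² + d²) = (ac − bd)² + (ad + bc)² = (ac + bd)² + (ad − bc)²:
  61 · 101 = 6161: from (5² + 6²)(1² + 10²), take (5·1 − 6·10, 5·10 + 6·1) = (5 − 60, 50 + 6) = (-55, 56); dropping signs (only squares matter) gives (55, 56); check 55² + 56² = 3025 + 3136 = 6161 ✓.
  Scale by k = 3: (3·55, 3·56) = (165, 168).
Step 4: Order so x ≤ y and verify: 165² + 168² = 27225 + 28224 = 55449 = n. ✓

n = 55449 = 165² + 168² (one valid representation with x ≤ y).


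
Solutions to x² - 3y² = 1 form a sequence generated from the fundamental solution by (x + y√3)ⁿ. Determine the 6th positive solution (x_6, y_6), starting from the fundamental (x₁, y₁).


Step 1: Find the fundamental solution (x₁, y₁) of x² - 3y² = 1.
  Expand √3 as a continued fraction. a₀ = ⌊√3⌋ = 1; iterate m_{k+1} = d_k·a_k − m_k, d_{k+1} = (3 − m_{k+1}²)/d_k, a_{k+1} = ⌊(a₀ + m_{k+1})/d_{k+1}⌋ (starting m₀ = 0, d₀ = 1), with convergents p_k = a_k·p_{k-1} + p_{k-2}, q_k = a_k·q_{k-1} + q_{k-2} (p₋₁ = 1, q₋₁ = 0):
  k = 0: a₀ = 1; p₀/q₀ = 1/1; p₀² − 3·q₀² = 1 − 3 = -2.
  k = 1: m = 1, d = 2, a = ⌊(1 + 1)/2⌋ = 1; p/q = (1·1 + 1)/(1·1 + 0) = 2/1; p² − 3·q² = 4 − 3 = 1.
  The first convergent with p² − 3·q² = 1 gives the fundamental solution (x₁, y₁) = (2, 1).
Step 2: Apply the recurrence (x_{n+1}, y_{n+1}) = (x₁x_n + 3y₁y_n, x₁y_n + y₁x_n) repeatedly.
  From (x_1, y_1) = (2, 1): x_2 = 2·2 + 3·1·1 = 7; y_2 = 2·1 + 1·2 = 4.
  From (x_2, y_2) = (7, 4): x_3 = 2·7 + 3·1·4 = 26; y_3 = 2·4 + 1·7 = 15.
  From (x_3, y_3) = (26, 15): x_4 = 2·26 + 3·1·15 = 97; y_4 = 2·15 + 1·26 = 56.
  From (x_4, y_4) = (97, 56): x_5 = 2·97 + 3·1·56 = 362; y_5 = 2·56 + 1·97 = 209.
  From (x_5, y_5) = (362, 209): x_6 = 2·362 + 3·1·209 = 1351; y_6 = 2·209 + 1·362 = 780.
Step 3: Verify x_6² - 3·y_6² = 1825201 - 1825200 = 1 (should be 1). ✓

(x_1, y_1) = (2, 1); (x_6, y_6) = (1351, 780).


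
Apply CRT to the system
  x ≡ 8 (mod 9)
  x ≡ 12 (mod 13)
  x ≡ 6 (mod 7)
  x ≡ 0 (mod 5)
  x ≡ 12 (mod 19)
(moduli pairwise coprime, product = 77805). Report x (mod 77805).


Product of moduli M = 9 · 13 · 7 · 5 · 19 = 77805.
Merge one congruence at a time:
  Start: x ≡ 8 (mod 9).
  Combine with x ≡ 12 (mod 13); new modulus lcm = 117.
    Write x = 8 + 9·t and substitute into x ≡ 12 (mod 13): 9·t ≡ 12 − 8 = 4 (mod 13).
    The inverse of 9 mod 13 is 3 (since 9·3 = 27 = 2·13 + 1), so t ≡ 3·4 = 12 ≡ 12 (mod 13).
    Then x = 8 + 9·12 = 116, valid modulo lcm(9, 13) = 117: x ≡ 116 (mod 117).
  Combine with x ≡ 6 (mod 7); new modulus lcm = 819.
    Write x = 116 + 117·t and substitute into x ≡ 6 (mod 7): 117·t ≡ 6 − 116 = -110 (mod 7).
    Reduce coefficients mod 7: 5·t ≡ 2 (mod 7).
    The inverse of 5 mod 7 is 3 (since 5·3 = 15 = 2·7 + 1), so t ≡ 3·2 = 6 ≡ 6 (mod 7).
    Then x = 116 + 117·6 = 818, valid modulo lcm(117, 7) = 819: x ≡ 818 (mod 819).
  Combine with x ≡ 0 (mod 5); new modulus lcm = 4095.
    Write x = 818 + 819·t and substitute into x ≡ 0 (mod 5): 819·t ≡ 0 − 818 = -818 (mod 5).
    Reduce coefficients mod 5: 4·t ≡ 2 (mod 5).
    The inverse of 4 mod 5 is 4 (since 4·4 = 16 = 3·5 + 1), so t ≡ 4·2 = 8 ≡ 3 (mod 5).
    Then x = 818 + 819·3 = 3275, valid modulo lcm(819, 5) = 4095: x ≡ 3275 (mod 4095).
  Combine with x ≡ 12 (mod 19); new modulus lcm = 77805.
    Write x = 3275 + 4095·t and substitute into x ≡ 12 (mod 19): 4095·t ≡ 12 − 3275 = -3263 (mod 19).
    Reduce coefficients mod 19: 10·t ≡ 5 (mod 19).
    The inverse of 10 mod 19 is 2 (since 10·2 = 20 = 1·19 + 1), so t ≡ 2·5 = 10 ≡ 10 (mod 19).
    Then x = 3275 + 4095·10 = 44225, valid modulo lcm(4095, 19) = 77805: x ≡ 44225 (mod 77805).
Verify against each original: 44225 mod 9 = 8, 44225 mod 13 = 12, 44225 mod 7 = 6, 44225 mod 5 = 0, 44225 mod 19 = 12.

x ≡ 44225 (mod 77805).
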